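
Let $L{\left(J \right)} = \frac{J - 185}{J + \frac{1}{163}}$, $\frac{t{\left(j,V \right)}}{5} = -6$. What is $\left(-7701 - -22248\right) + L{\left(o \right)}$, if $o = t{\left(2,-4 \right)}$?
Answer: $\frac{71155328}{4889} \approx 14554.0$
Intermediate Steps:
$t{\left(j,V \right)} = -30$ ($t{\left(j,V \right)} = 5 \left(-6\right) = -30$)
$o = -30$
$L{\left(J \right)} = \frac{-185 + J}{\frac{1}{163} + J}$ ($L{\left(J \right)} = \frac{-185 + J}{J + \frac{1}{163}} = \frac{-185 + J}{\frac{1}{163} + J}$)
$\left(-7701 - -22248\right) + L{\left(o \right)} = \left(-7701 - -22248\right) + \frac{163 \left(-185 - 30\right)}{1 + 163 \left(-30\right)} = \left(-7701 + 22248\right) + 163 \frac{1}{1 - 4890} \left(-215\right) = 14547 + 163 \frac{1}{-4889} \left(-215\right) = 14547 + 163 \left(- \frac{1}{4889}\right) \left(-215\right) = 14547 + \frac{35045}{4889} = \frac{71155328}{4889}$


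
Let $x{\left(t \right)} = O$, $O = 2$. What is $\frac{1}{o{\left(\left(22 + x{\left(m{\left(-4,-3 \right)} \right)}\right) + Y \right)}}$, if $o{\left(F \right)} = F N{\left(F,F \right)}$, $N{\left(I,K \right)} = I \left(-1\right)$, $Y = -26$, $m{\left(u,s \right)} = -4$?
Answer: $- \frac{1}{4} \approx -0.25$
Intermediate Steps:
$x{\left(t \right)} = 2$
$N{\left(I,K \right)} = - I$
$o{\left(F \right)} = - F^{2}$ ($o{\left(F \right)} = F \left(- F\right) = - F^{2}$)
$\frac{1}{o{\left(\left(22 + x{\left(m{\left(-4,-3 \right)} \right)}\right) + Y \right)}} = \frac{1}{\left(-1\right) \left(\left(22 + 2\right) - 26\right)^{2}} = \frac{1}{\left(-1\right) \left(24 - 26\right)^{2}} = \frac{1}{\left(-1\right) \left(-2\right)^{2}} = \frac{1}{\left(-1\right) 4} = \frac{1}{-4} = - \frac{1}{4}$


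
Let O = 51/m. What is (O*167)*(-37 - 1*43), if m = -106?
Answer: 340680/53 ≈ 6427.9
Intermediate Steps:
O = -51/106 (O = 51/(-106) = 51*(-1/106) = -51/106 ≈ -0.48113)
(O*167)*(-37 - 1*43) = (-51/106*167)*(-37 - 1*43) = -8517*(-37 - 43)/106 = -8517/106*(-80) = 340680/53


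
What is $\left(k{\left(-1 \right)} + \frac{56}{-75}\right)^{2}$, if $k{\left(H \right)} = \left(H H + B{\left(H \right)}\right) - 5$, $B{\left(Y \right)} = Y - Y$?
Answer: $\frac{126736}{5625} \approx 22.531$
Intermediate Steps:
$B{\left(Y \right)} = 0$
$k{\left(H \right)} = -5 + H^{2}$ ($k{\left(H \right)} = \left(H H + 0\right) - 5 = \left(H^{2} + 0\right) - 5 = H^{2} - 5 = -5 + H^{2}$)
$\left(k{\left(-1 \right)} + \frac{56}{-75}\right)^{2} = \left(\left(-5 + \left(-1\right)^{2}\right) + \frac{56}{-75}\right)^{2} = \left(\left(-5 + 1\right) + 56 \left(- \frac{1}{75}\right)\right)^{2} = \left(-4 - \frac{56}{75}\right)^{2} = \left(- \frac{356}{75}\right)^{2} = \frac{126736}{5625}$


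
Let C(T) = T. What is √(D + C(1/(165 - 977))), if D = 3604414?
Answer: √594137185901/406 ≈ 1898.5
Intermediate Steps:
√(D + C(1/(165 - 977))) = √(3604414 + 1/(165 - 977)) = √(3604414 + 1/(-812)) = √(3604414 - 1/812) = √(2926784167/812) = √594137185901/406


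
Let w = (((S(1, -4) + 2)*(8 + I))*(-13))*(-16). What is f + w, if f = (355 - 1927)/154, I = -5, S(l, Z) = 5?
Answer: 335550/77 ≈ 4357.8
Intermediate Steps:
w = 4368 (w = (((5 + 2)*(8 - 5))*(-13))*(-16) = ((7*3)*(-13))*(-16) = (21*(-13))*(-16) = -273*(-16) = 4368)
f = -786/77 (f = -1572*1/154 = -786/77 ≈ -10.208)
f + w = -786/77 + 4368 = 335550/77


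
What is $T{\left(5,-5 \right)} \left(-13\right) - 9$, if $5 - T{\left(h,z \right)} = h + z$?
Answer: $-74$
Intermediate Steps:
$T{\left(h,z \right)} = 5 - h - z$ ($T{\left(h,z \right)} = 5 - \left(h + z\right) = 5 - h - z$)
$T{\left(5,-5 \right)} \left(-13\right) - 9 = \left(5 - 5 - -5\right) \left(-13\right) - 9 = \left(5 - 5 + 5\right) \left(-13\right) - 9 = 5 \left(-13\right) - 9 = -65 - 9 = -74$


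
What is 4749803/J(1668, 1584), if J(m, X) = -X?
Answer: -4749803/1584 ≈ -2998.6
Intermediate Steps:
4749803/J(1668, 1584) = 4749803/((-1*1584)) = 4749803/(-1584) = 4749803*(-1/1584) = -4749803/1584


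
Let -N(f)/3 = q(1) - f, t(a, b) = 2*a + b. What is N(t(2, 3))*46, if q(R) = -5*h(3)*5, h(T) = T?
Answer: 11316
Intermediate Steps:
q(R) = -75 (q(R) = -5*3*5 = -15*5 = -75)
t(a, b) = b + 2*a
N(f) = 225 + 3*f (N(f) = -3*(-75 - f) = 225 + 3*f)
N(t(2, 3))*46 = (225 + 3*(3 + 2*2))*46 = (225 + 3*(3 + 4))*46 = (225 + 3*7)*46 = (225 + 21)*46 = 246*46 = 11316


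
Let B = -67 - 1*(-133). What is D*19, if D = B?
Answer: 1254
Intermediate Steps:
B = 66 (B = -67 + 133 = 66)
D = 66
D*19 = 66*19 = 1254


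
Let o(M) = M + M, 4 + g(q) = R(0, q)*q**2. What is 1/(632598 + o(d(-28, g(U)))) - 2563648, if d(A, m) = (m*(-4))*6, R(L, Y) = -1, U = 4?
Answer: -1624219699583/633558 ≈ -2.5636e+6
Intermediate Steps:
g(q) = -4 - q**2
d(A, m) = -24*m (d(A, m) = -4*m*6 = -24*m)
o(M) = 2*M
1/(632598 + o(d(-28, g(U)))) - 2563648 = 1/(632598 + 2*(-24*(-4 - 1*4**2))) - 2563648 = 1/(632598 + 2*(-24*(-4 - 1*16))) - 2563648 = 1/(632598 + 2*(-24*(-4 - 16))) - 2563648 = 1/(632598 + 2*(-24*(-20))) - 2563648 = 1/(632598 + 2*480) - 2563648 = 1/(632598 + 960) - 2563648 = 1/633558 - 2563648 = -1624219699583/633558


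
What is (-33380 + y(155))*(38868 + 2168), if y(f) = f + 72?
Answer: -1360466508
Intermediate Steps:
y(f) = 72 + f
(-33380 + y(155))*(38868 + 2168) = (-33380 + (72 + 155))*(38868 + 2168) = (-33380 + 227)*41036 = -33153*41036 = -1360466508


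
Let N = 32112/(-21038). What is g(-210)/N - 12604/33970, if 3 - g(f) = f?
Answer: -12718958569/90903720 ≈ -139.92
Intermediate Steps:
g(f) = 3 - f
N = -16056/10519 (N = 32112*(-1/21038) = -16056/10519 ≈ -1.5264)
g(-210)/N - 12604/33970 = (3 - 1*(-210))/(-16056/10519) - 12604/33970 = (3 + 210)*(-10519/16056) - 12604*1/33970 = 213*(-10519/16056) - 6302/16985 = -746849/5352 - 6302/16985 = -12718958569/90903720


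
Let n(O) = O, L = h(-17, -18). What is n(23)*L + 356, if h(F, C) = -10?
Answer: 126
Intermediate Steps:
L = -10
n(23)*L + 356 = 23*(-10) + 356 = -230 + 356 = 126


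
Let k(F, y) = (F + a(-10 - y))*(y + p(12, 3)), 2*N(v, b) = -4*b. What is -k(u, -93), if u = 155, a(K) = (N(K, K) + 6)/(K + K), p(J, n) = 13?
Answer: 1022800/83 ≈ 12323.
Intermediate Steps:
N(v, b) = -2*b (N(v, b) = (-4*b)/2 = -2*b)
a(K) = (6 - 2*K)/(2*K) (a(K) = (-2*K + 6)/(K + K) = (6 - 2*K)/((2*K)) = (6 - 2*K)*(1/(2*K)) = (6 - 2*K)/(2*K))
k(F, y) = (13 + y)*(F + (13 + y)/(-10 - y)) (k(F, y) = (F + (3 - (-10 - y))/(-10 - y))*(y + 13) = (F + (3 + (10 + y))/(-10 - y))*(13 + y) = (F + (13 + y)/(-10 - y))*(13 + y) = (13 + y)*(F + (13 + y)/(-10 - y)))
-k(u, -93) = -(-169 - 13*(-93) - 1*(-93)*(13 - 93) + 155*(10 - 93)*(13 - 93))/(10 - 93) = -(-169 + 1209 - 1*(-93)*(-80) + 155*(-83)*(-80))/(-83) = -(-1)*(-169 + 1209 - 7440 + 1029200)/83 = -(-1)*1022800/83 = -1*(-1022800/83) = 1022800/83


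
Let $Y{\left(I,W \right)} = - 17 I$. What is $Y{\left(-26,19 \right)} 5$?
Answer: $2210$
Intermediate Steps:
$Y{\left(-26,19 \right)} 5 = \left(-17\right) \left(-26\right) 5 = 442 \cdot 5 = 2210$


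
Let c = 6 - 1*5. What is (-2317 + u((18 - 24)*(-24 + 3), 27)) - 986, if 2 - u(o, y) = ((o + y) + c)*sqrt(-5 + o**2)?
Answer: -3301 - 154*sqrt(15871) ≈ -22702.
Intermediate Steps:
c = 1 (c = 6 - 5 = 1)
u(o, y) = 2 - sqrt(-5 + o**2)*(1 + o + y) (u(o, y) = 2 - ((o + y) + 1)*sqrt(-5 + o**2) = 2 - (1 + o + y)*sqrt(-5 + o**2) = 2 - sqrt(-5 + o**2)*(1 + o + y))
(-2317 + u((18 - 24)*(-24 + 3), 27)) - 986 = (-2317 + (2 - sqrt(-5 + ((18 - 24)*(-24 + 3))**2) - (18 - 24)*(-24 + 3)*sqrt(-5 + ((18 - 24)*(-24 + 3))**2) - 1*27*sqrt(-5 + ((18 - 24)*(-24 + 3))**2))) - 986 = (-2317 + (2 - sqrt(-5 + (-6*(-21))**2) - (-6*(-21))*sqrt(-5 + (-6*(-21))**2) - 1*27*sqrt(-5 + (-6*(-21))**2))) - 986 = (-2317 + (2 - sqrt(-5 + 126**2) - 1*126*sqrt(-5 + 126**2) - 1*27*sqrt(-5 + 126**2))) - 986 = (-2317 + (2 - sqrt(-5 + 15876) - 1*126*sqrt(-5 + 15876) - 1*27*sqrt(-5 + 15876))) - 986 = (-2317 + (2 - sqrt(15871) - 1*126*sqrt(15871) - 1*27*sqrt(15871))) - 986 = (-2317 + (2 - sqrt(15871) - 126*sqrt(15871) - 27*sqrt(15871))) - 986 = (-2317 + (2 - 154*sqrt(15871))) - 986 = (-2315 - 154*sqrt(15871)) - 986 = -3301 - 154*sqrt(15871)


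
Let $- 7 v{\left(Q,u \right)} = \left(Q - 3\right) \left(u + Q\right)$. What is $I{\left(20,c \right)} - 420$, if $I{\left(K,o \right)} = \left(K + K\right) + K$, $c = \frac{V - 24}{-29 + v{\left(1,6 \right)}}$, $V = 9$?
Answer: $-360$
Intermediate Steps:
$v{\left(Q,u \right)} = - \frac{\left(-3 + Q\right) \left(Q + u\right)}{7}$ ($v{\left(Q,u \right)} = - \frac{\left(Q - 3\right) \left(u + Q\right)}{7} = - \frac{\left(-3 + Q\right) \left(Q + u\right)}{7}$)
$c = \frac{5}{9}$ ($c = \frac{9 - 24}{-29 + \left(- \frac{1^{2}}{7} + \frac{3}{7} \cdot 1 + \frac{3}{7} \cdot 6 - \frac{1}{7} \cdot 6\right)} = - \frac{15}{-29 + \left(\left(- \frac{1}{7}\right) 1 + \frac{3}{7} + \frac{18}{7} - \frac{6}{7}\right)} = - \frac{15}{-29 + \left(- \frac{1}{7} + \frac{3}{7} + \frac{18}{7} - \frac{6}{7}\right)} = - \frac{15}{-29 + 2} = - \frac{15}{-27} = \left(-15\right) \left(- \frac{1}{27}\right) = \frac{5}{9} \approx 0.55556$)
$I{\left(K,o \right)} = 3 K$ ($I{\left(K,o \right)} = 2 K + K = 3 K$)
$I{\left(20,c \right)} - 420 = 3 \cdot 20 - 420 = 60 - 420 = -360$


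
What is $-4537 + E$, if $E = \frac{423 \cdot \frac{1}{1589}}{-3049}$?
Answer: $- \frac{21981134780}{4844861} \approx -4537.0$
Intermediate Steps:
$E = - \frac{423}{4844861}$ ($E = 423 \cdot \frac{1}{1589} \left(- \frac{1}{3049}\right) = \frac{423}{1589} \left(- \frac{1}{3049}\right) = - \frac{423}{4844861} \approx -8.7309 \cdot 10^{-5}$)
$-4537 + E = -4537 - \frac{423}{4844861} = - \frac{21981134780}{4844861}$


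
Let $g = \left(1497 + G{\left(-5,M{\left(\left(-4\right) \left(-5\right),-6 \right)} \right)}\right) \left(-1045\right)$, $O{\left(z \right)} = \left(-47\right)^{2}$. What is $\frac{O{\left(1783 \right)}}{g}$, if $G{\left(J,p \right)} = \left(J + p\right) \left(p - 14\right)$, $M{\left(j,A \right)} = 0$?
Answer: $- \frac{2209}{1637515} \approx -0.001349$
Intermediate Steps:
$O{\left(z \right)} = 2209$
$G{\left(J,p \right)} = \left(-14 + p\right) \left(J + p\right)$ ($G{\left(J,p \right)} = \left(J + p\right) \left(-14 + p\right) = \left(-14 + p\right) \left(J + p\right)$)
$g = -1637515$ ($g = \left(1497 - \left(-70 - 0^{2}\right)\right) \left(-1045\right) = \left(1497 + \left(0 + 70 + 0 + 0\right)\right) \left(-1045\right) = \left(1497 + 70\right) \left(-1045\right) = 1567 \left(-1045\right) = -1637515$)
$\frac{O{\left(1783 \right)}}{g} = \frac{2209}{-1637515} = 2209 \left(- \frac{1}{1637515}\right) = - \frac{2209}{1637515}$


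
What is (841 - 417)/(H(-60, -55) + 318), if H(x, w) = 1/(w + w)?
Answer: 46640/34979 ≈ 1.3334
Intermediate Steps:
H(x, w) = 1/(2*w)
(841 - 417)/(H(-60, -55) + 318) = (841 - 417)/((½)/(-55) + 318) = 424/((½)*(-1/55) + 318) = 424/(-1/110 + 318) = 424/(34979/110) = 424*(110/34979) = 46640/34979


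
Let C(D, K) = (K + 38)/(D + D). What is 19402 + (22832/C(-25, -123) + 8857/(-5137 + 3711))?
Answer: 795777035/24242 ≈ 32826.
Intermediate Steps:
C(D, K) = (38 + K)/(2*D) (C(D, K) = (38 + K)/((2*D)) = (38 + K)*(1/(2*D)) = (38 + K)/(2*D))
19402 + (22832/C(-25, -123) + 8857/(-5137 + 3711)) = 19402 + (22832/(((½)*(38 - 123)/(-25))) + 8857/(-5137 + 3711)) = 19402 + (22832/(((½)*(-1/25)*(-85))) + 8857/(-1426)) = 19402 + (22832/(17/10) + 8857*(-1/1426)) = 19402 + (22832*(10/17) - 8857/1426) = 19402 + (228320/17 - 8857/1426) = 19402 + 325433751/24242 = 795777035/24242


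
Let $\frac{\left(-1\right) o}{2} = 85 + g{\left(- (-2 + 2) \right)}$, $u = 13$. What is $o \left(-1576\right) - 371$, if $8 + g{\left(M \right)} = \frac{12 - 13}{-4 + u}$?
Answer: $\frac{2177845}{9} \approx 2.4198 \cdot 10^{5}$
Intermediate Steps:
$g{\left(M \right)} = - \frac{73}{9}$ ($g{\left(M \right)} = -8 + \frac{12 - 13}{-4 + 13} = -8 - \frac{1}{9} = - \frac{73}{9}$)
$o = - \frac{1384}{9}$ ($o = - 2 \left(85 - \frac{73}{9}\right) = \left(-2\right) \frac{692}{9} = - \frac{1384}{9} \approx -153.78$)
$o \left(-1576\right) - 371 = \left(- \frac{1384}{9}\right) \left(-1576\right) - 371 = \frac{2181184}{9} - 371 = \frac{2177845}{9}$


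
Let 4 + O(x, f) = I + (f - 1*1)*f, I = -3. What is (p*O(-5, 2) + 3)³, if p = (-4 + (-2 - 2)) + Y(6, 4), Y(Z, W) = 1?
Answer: 54872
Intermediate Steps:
O(x, f) = -7 + f*(-1 + f) (O(x, f) = -4 + (-3 + (f - 1*1)*f) = -4 + (-3 + (f - 1)*f) = -4 + (-3 + (-1 + f)*f) = -4 + (-3 + f*(-1 + f)) = -7 + f*(-1 + f))
p = -7 (p = (-4 + (-2 - 2)) + 1 = (-4 - 4) + 1 = -8 + 1 = -7)
(p*O(-5, 2) + 3)³ = (-7*(-7 + 2² - 1*2) + 3)³ = (-7*(-7 + 4 - 2) + 3)³ = (-7*(-5) + 3)³ = (35 + 3)³ = 38³ = 54872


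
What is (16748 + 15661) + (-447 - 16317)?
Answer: 15645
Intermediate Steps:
(16748 + 15661) + (-447 - 16317) = 32409 - 16764 = 15645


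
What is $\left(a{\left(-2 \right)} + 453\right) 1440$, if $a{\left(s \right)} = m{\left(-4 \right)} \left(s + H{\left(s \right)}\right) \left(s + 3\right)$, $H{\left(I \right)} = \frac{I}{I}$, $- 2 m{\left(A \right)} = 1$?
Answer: $653040$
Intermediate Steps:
$m{\left(A \right)} = - \frac{1}{2}$ ($m{\left(A \right)} = \left(- \frac{1}{2}\right) 1 = - \frac{1}{2}$)
$H{\left(I \right)} = 1$
$a{\left(s \right)} = - \frac{\left(1 + s\right) \left(3 + s\right)}{2}$ ($a{\left(s \right)} = - \frac{\left(s + 1\right) \left(s + 3\right)}{2} = - \frac{\left(1 + s\right) \left(3 + s\right)}{2}$)
$\left(a{\left(-2 \right)} + 453\right) 1440 = \left(\left(- \frac{3}{2} - -4 - \frac{\left(-2\right)^{2}}{2}\right) + 453\right) 1440 = \left(\left(- \frac{3}{2} + 4 - 2\right) + 453\right) 1440 = \left(\frac{1}{2} + 453\right) 1440 = \frac{907}{2} \cdot 1440 = 653040$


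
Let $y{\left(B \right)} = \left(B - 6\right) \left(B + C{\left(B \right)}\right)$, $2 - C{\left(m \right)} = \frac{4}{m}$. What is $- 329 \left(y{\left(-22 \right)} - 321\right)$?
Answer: $- \frac{846517}{11} \approx -76956.0$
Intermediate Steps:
$C{\left(m \right)} = 2 - \frac{4}{m}$
$y{\left(B \right)} = \left(-6 + B\right) \left(2 + B - \frac{4}{B}\right)$ ($y{\left(B \right)} = \left(B - 6\right) \left(B + \left(2 - \frac{4}{B}\right)\right) = \left(-6 + B\right) \left(2 + B - \frac{4}{B}\right)$)
$- 329 \left(y{\left(-22 \right)} - 321\right) = - 329 \left(\left(-16 + \left(-22\right)^{2} - -88 + \frac{24}{-22}\right) - 321\right) = - 329 \left(\left(-16 + 484 + 88 + 24 \left(- \frac{1}{22}\right)\right) - 321\right) = - 329 \left(\left(-16 + 484 + 88 - \frac{12}{11}\right) - 321\right) = - 329 \left(\frac{6104}{11} - 321\right) = \left(-329\right) \frac{2573}{11} = - \frac{846517}{11}$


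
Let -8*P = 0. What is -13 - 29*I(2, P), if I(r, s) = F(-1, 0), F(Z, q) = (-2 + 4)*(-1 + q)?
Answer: 45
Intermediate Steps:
P = 0 (P = -⅛*0 = 0)
F(Z, q) = -2 + 2*q (F(Z, q) = 2*(-1 + q) = -2 + 2*q)
I(r, s) = -2 (I(r, s) = -2 + 2*0 = -2 + 0 = -2)
-13 - 29*I(2, P) = -13 - 29*(-2) = -13 + 58 = 45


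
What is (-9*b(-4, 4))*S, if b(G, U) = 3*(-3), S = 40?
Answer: 3240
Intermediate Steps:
b(G, U) = -9
(-9*b(-4, 4))*S = -9*(-9)*40 = 81*40 = 3240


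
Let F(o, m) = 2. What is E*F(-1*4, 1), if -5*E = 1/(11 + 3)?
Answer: -1/35 ≈ -0.028571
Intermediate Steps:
E = -1/70 (E = -1/(5*(11 + 3)) = -⅕/14 = -⅕*1/14 = -1/70 ≈ -0.014286)
E*F(-1*4, 1) = -1/70*2 = -1/35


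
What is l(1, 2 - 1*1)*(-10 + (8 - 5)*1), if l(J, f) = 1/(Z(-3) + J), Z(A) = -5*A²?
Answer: 7/44 ≈ 0.15909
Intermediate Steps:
l(J, f) = 1/(-45 + J) (l(J, f) = 1/(-5*(-3)² + J) = 1/(-5*9 + J) = 1/(-45 + J))
l(1, 2 - 1*1)*(-10 + (8 - 5)*1) = (-10 + (8 - 5)*1)/(-45 + 1) = (-10 + 3*1)/(-44) = -(-10 + 3)/44 = -1/44*(-7) = 7/44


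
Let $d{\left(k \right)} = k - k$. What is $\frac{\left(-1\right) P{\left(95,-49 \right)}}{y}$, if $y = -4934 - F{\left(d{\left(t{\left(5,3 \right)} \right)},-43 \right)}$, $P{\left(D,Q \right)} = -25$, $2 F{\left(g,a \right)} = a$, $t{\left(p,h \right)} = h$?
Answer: $- \frac{2}{393} \approx -0.0050891$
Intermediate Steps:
$d{\left(k \right)} = 0$
$F{\left(g,a \right)} = \frac{a}{2}$
$y = - \frac{9825}{2}$ ($y = -4934 - \frac{1}{2} \left(-43\right) = -4934 - - \frac{43}{2} = -4934 + \frac{43}{2} = - \frac{9825}{2} \approx -4912.5$)
$\frac{\left(-1\right) P{\left(95,-49 \right)}}{y} = \frac{\left(-1\right) \left(-25\right)}{- \frac{9825}{2}} = 25 \left(- \frac{2}{9825}\right) = - \frac{2}{393}$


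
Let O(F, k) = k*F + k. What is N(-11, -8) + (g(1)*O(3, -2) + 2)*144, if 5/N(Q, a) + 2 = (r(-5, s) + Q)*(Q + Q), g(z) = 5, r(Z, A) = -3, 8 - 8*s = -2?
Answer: -1674427/306 ≈ -5472.0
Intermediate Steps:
s = 5/4 (s = 1 - ⅛*(-2) = 1 + ¼ = 5/4 ≈ 1.2500)
O(F, k) = k + F*k (O(F, k) = F*k + k = k + F*k)
N(Q, a) = 5/(-2 + 2*Q*(-3 + Q)) (N(Q, a) = 5/(-2 + (-3 + Q)*(Q + Q)) = 5/(-2 + (-3 + Q)*(2*Q)) = 5/(-2 + 2*Q*(-3 + Q)))
N(-11, -8) + (g(1)*O(3, -2) + 2)*144 = 5/(2*(-1 + (-11)² - 3*(-11))) + (5*(-2*(1 + 3)) + 2)*144 = 5/(2*(-1 + 121 + 33)) + (5*(-2*4) + 2)*144 = (5/2)/153 + (5*(-8) + 2)*144 = (5/2)*(1/153) + (-40 + 2)*144 = 5/306 - 38*144 = 5/306 - 5472 = -1674427/306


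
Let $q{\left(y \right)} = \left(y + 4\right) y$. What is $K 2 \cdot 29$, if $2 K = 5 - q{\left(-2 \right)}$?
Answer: $261$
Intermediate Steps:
$q{\left(y \right)} = y \left(4 + y\right)$ ($q{\left(y \right)} = \left(4 + y\right) y = y \left(4 + y\right)$)
$K = \frac{9}{2}$ ($K = \frac{5 - - 2 \left(4 - 2\right)}{2} = \frac{5 - \left(-2\right) 2}{2} = \frac{5 - -4}{2} = \frac{5 + 4}{2} = \frac{1}{2} \cdot 9 = \frac{9}{2} \approx 4.5$)
$K 2 \cdot 29 = \frac{9}{2} \cdot 2 \cdot 29 = 9 \cdot 29 = 261$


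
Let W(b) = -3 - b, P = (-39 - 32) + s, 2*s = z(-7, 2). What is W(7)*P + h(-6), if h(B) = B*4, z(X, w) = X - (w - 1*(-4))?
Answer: 751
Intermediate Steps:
z(X, w) = -4 + X - w (z(X, w) = X - (w + 4) = X - (4 + w) = X + (-4 - w) = -4 + X - w)
s = -13/2 (s = (-4 - 7 - 1*2)/2 = (-4 - 7 - 2)/2 = (1/2)*(-13) = -13/2 ≈ -6.5000)
P = -155/2 (P = (-39 - 32) - 13/2 = -71 - 13/2 = -155/2 ≈ -77.500)
h(B) = 4*B
W(7)*P + h(-6) = (-3 - 1*7)*(-155/2) + 4*(-6) = (-3 - 7)*(-155/2) - 24 = -10*(-155/2) - 24 = 775 - 24 = 751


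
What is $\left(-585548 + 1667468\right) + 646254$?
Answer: $1728174$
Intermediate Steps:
$\left(-585548 + 1667468\right) + 646254 = 1081920 + 646254 = 1728174$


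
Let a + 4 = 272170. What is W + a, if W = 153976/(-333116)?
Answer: 22665673820/83279 ≈ 2.7217e+5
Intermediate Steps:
a = 272166 (a = -4 + 272170 = 272166)
W = -38494/83279 (W = 153976*(-1/333116) = -38494/83279 ≈ -0.46223)
W + a = -38494/83279 + 272166 = 22665673820/83279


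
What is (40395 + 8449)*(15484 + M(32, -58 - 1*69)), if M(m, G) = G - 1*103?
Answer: 745066376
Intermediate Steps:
M(m, G) = -103 + G (M(m, G) = G - 103 = -103 + G)
(40395 + 8449)*(15484 + M(32, -58 - 1*69)) = (40395 + 8449)*(15484 + (-103 + (-58 - 1*69))) = 48844*(15484 + (-103 + (-58 - 69))) = 48844*(15484 + (-103 - 127)) = 48844*(15484 - 230) = 48844*15254 = 745066376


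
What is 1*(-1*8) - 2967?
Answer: -2975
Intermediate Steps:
1*(-1*8) - 2967 = 1*(-8) - 2967 = -8 - 2967 = -2975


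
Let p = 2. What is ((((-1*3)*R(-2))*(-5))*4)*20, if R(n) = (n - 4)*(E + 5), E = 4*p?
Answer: -93600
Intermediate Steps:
E = 8 (E = 4*2 = 8)
R(n) = -52 + 13*n (R(n) = (n - 4)*(8 + 5) = (-4 + n)*13 = -52 + 13*n)
((((-1*3)*R(-2))*(-5))*4)*20 = ((((-1*3)*(-52 + 13*(-2)))*(-5))*4)*20 = ((-3*(-52 - 26)*(-5))*4)*20 = ((-3*(-78)*(-5))*4)*20 = ((234*(-5))*4)*20 = -1170*4*20 = -4680*20 = -93600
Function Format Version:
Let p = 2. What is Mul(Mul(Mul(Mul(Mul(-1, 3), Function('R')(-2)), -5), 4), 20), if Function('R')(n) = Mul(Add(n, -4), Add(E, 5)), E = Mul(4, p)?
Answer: -93600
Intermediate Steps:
E = 8 (E = Mul(4, 2) = 8)
Function('R')(n) = Add(-52, Mul(13, n)) (Function('R')(n) = Mul(Add(n, -4), Add(8, 5)) = Mul(Add(-4, n), 13) = Add(-52, Mul(13, n)))
Mul(Mul(Mul(Mul(Mul(-1, 3), Function('R')(-2)), -5), 4), 20) = Mul(Mul(Mul(Mul(Mul(-1, 3), Add(-52, Mul(13, -2))), -5), 4), 20) = Mul(Mul(Mul(Mul(-3, Add(-52, -26)), -5), 4), 20) = Mul(Mul(Mul(Mul(-3, -78), -5), 4), 20) = Mul(Mul(Mul(234, -5), 4), 20) = Mul(Mul(-1170, 4), 20) = Mul(-4680, 20) = -93600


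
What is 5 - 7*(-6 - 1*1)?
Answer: 54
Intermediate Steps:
5 - 7*(-6 - 1*1) = 5 - 7*(-6 - 1) = 5 - 7*(-7) = 5 + 49 = 54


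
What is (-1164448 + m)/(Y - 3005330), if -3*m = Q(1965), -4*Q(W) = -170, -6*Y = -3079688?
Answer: 6986773/14952292 ≈ 0.46727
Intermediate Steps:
Y = 1539844/3 (Y = -⅙*(-3079688) = 1539844/3 ≈ 5.1328e+5)
Q(W) = 85/2 (Q(W) = -¼*(-170) = 85/2)
m = -85/6 (m = -⅓*85/2 = -85/6 ≈ -14.167)
(-1164448 + m)/(Y - 3005330) = (-1164448 - 85/6)/(1539844/3 - 3005330) = -6986773/(6*(-7476146/3)) = -6986773/6*(-3/7476146) = 6986773/14952292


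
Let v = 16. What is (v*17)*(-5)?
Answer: -1360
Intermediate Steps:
(v*17)*(-5) = (16*17)*(-5) = 272*(-5) = -1360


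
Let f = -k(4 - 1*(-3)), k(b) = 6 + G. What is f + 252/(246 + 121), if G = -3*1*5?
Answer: 3555/367 ≈ 9.6866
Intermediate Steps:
G = -15 (G = -3*5 = -15)
k(b) = -9 (k(b) = 6 - 15 = -9)
f = 9 (f = -1*(-9) = 9)
f + 252/(246 + 121) = 9 + 252/(246 + 121) = 9 + 252/367 = 3555/367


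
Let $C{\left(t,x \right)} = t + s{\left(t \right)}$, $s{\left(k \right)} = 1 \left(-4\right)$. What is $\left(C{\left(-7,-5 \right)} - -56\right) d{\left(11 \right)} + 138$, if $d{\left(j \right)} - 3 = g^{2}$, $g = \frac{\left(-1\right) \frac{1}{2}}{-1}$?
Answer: $\frac{1137}{4} \approx 284.25$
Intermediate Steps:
$s{\left(k \right)} = -4$
$C{\left(t,x \right)} = -4 + t$ ($C{\left(t,x \right)} = t - 4 = -4 + t$)
$g = \frac{1}{2}$ ($g = \left(-1\right) \frac{1}{2} \left(-1\right) = \left(- \frac{1}{2}\right) \left(-1\right) = \frac{1}{2} \approx 0.5$)
$d{\left(j \right)} = \frac{13}{4}$ ($d{\left(j \right)} = 3 + \left(\frac{1}{2}\right)^{2} = 3 + \frac{1}{4} = \frac{13}{4}$)
$\left(C{\left(-7,-5 \right)} - -56\right) d{\left(11 \right)} + 138 = \left(\left(-4 - 7\right) - -56\right) \frac{13}{4} + 138 = \left(-11 + 56\right) \frac{13}{4} + 138 = 45 \cdot \frac{13}{4} + 138 = \frac{585}{4} + 138 = \frac{1137}{4}$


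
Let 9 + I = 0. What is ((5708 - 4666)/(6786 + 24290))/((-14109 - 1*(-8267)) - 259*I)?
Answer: -521/54553918 ≈ -9.5502e-6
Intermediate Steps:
I = -9 (I = -9 + 0 = -9)
((5708 - 4666)/(6786 + 24290))/((-14109 - 1*(-8267)) - 259*I) = ((5708 - 4666)/(6786 + 24290))/((-14109 - 1*(-8267)) - 259*(-9)) = (1042/31076)/((-14109 + 8267) + 2331) = (1042*(1/31076))/(-5842 + 2331) = (521/15538)/(-3511) = (521/15538)*(-1/3511) = -521/54553918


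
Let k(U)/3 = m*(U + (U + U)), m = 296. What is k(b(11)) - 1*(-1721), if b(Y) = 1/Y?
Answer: 21595/11 ≈ 1963.2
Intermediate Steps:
k(U) = 2664*U (k(U) = 3*(296*(U + (U + U))) = 3*(296*(U + 2*U)) = 3*(296*(3*U)) = 3*(888*U) = 2664*U)
k(b(11)) - 1*(-1721) = 2664/11 - 1*(-1721) = 2664*(1/11) + 1721 = 2664/11 + 1721 = 21595/11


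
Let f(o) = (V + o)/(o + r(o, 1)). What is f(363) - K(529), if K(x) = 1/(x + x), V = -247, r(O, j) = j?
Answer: 30591/96278 ≈ 0.31774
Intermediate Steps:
K(x) = 1/(2*x)
f(o) = (-247 + o)/(1 + o) (f(o) = (-247 + o)/(o + 1) = (-247 + o)/(1 + o))
f(363) - K(529) = (-247 + 363)/(1 + 363) - 1/(2*529) = 116/364 - 1/(2*529) = (1/364)*116 - 1*1/1058 = 29/91 - 1/1058 = 30591/96278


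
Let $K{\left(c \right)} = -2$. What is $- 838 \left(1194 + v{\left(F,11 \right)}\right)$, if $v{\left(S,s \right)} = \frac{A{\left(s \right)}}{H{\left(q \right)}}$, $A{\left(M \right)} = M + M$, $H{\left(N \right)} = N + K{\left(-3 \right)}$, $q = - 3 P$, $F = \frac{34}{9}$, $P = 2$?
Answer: $- \frac{1996535}{2} \approx -9.9827 \cdot 10^{5}$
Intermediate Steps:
$F = \frac{34}{9}$ ($F = 34 \cdot \frac{1}{9} = \frac{34}{9} \approx 3.7778$)
$q = -6$ ($q = \left(-3\right) 2 = -6$)
$H{\left(N \right)} = -2 + N$ ($H{\left(N \right)} = N - 2 = -2 + N$)
$A{\left(M \right)} = 2 M$
$v{\left(S,s \right)} = - \frac{s}{4}$ ($v{\left(S,s \right)} = \frac{2 s}{-2 - 6} = \frac{2 s}{-8} = 2 s \left(- \frac{1}{8}\right) = - \frac{s}{4}$)
$- 838 \left(1194 + v{\left(F,11 \right)}\right) = - 838 \left(1194 - \frac{11}{4}\right) = \left(-838\right) \frac{4765}{4} = - \frac{1996535}{2}$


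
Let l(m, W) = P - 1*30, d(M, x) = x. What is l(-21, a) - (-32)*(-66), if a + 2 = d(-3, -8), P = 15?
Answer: -2127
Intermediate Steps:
a = -10 (a = -2 - 8 = -10)
l(m, W) = -15 (l(m, W) = 15 - 1*30 = 15 - 30 = -15)
l(-21, a) - (-32)*(-66) = -15 - (-32)*(-66) = -15 - 1*2112 = -15 - 2112 = -2127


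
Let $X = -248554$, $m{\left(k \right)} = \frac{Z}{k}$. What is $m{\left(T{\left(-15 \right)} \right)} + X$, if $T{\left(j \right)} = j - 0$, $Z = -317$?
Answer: $- \frac{3727993}{15} \approx -2.4853 \cdot 10^{5}$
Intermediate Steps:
$T{\left(j \right)} = j$ ($T{\left(j \right)} = j + 0 = j$)
$m{\left(k \right)} = - \frac{317}{k}$
$m{\left(T{\left(-15 \right)} \right)} + X = - \frac{317}{-15} - 248554 = \left(-317\right) \left(- \frac{1}{15}\right) - 248554 = \frac{317}{15} - 248554 = - \frac{3727993}{15}$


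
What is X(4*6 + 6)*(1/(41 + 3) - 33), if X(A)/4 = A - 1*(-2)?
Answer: -46432/11 ≈ -4221.1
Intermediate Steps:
X(A) = 8 + 4*A (X(A) = 4*(A - 1*(-2)) = 4*(A + 2) = 4*(2 + A) = 8 + 4*A)
X(4*6 + 6)*(1/(41 + 3) - 33) = (8 + 4*(4*6 + 6))*(1/(41 + 3) - 33) = (8 + 4*(24 + 6))*(1/44 - 33) = (8 + 4*30)*(1/44 - 33) = (8 + 120)*(-1451/44) = 128*(-1451/44) = -46432/11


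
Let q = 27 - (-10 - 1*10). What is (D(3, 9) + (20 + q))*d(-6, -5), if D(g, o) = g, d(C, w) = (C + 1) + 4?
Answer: -70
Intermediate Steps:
d(C, w) = 5 + C (d(C, w) = (1 + C) + 4 = 5 + C)
q = 47 (q = 27 - (-10 - 10) = 27 - 1*(-20) = 27 + 20 = 47)
(D(3, 9) + (20 + q))*d(-6, -5) = (3 + (20 + 47))*(5 - 6) = (3 + 67)*(-1) = 70*(-1) = -70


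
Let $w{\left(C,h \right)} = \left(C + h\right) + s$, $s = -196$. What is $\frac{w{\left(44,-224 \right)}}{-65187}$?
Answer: $\frac{376}{65187} \approx 0.005768$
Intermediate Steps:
$w{\left(C,h \right)} = -196 + C + h$ ($w{\left(C,h \right)} = \left(C + h\right) - 196 = -196 + C + h$)
$\frac{w{\left(44,-224 \right)}}{-65187} = \frac{-196 + 44 - 224}{-65187} = \left(-376\right) \left(- \frac{1}{65187}\right) = \frac{376}{65187}$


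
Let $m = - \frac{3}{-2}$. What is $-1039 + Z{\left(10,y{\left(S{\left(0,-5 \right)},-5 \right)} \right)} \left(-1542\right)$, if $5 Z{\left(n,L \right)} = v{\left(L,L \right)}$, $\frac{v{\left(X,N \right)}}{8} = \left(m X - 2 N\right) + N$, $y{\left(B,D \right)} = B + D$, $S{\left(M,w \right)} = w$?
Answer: $11297$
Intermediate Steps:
$m = \frac{3}{2}$ ($m = \left(-3\right) \left(- \frac{1}{2}\right) = \frac{3}{2} \approx 1.5$)
$v{\left(X,N \right)} = - 8 N + 12 X$ ($v{\left(X,N \right)} = 8 \left(\left(\frac{3 X}{2} - 2 N\right) + N\right) = 8 \left(\left(- 2 N + \frac{3 X}{2}\right) + N\right) = 8 \left(- N + \frac{3 X}{2}\right) = - 8 N + 12 X$)
$Z{\left(n,L \right)} = \frac{4 L}{5}$ ($Z{\left(n,L \right)} = \frac{- 8 L + 12 L}{5} = \frac{4 L}{5}$)
$-1039 + Z{\left(10,y{\left(S{\left(0,-5 \right)},-5 \right)} \right)} \left(-1542\right) = -1039 + \frac{4 \left(-5 - 5\right)}{5} \left(-1542\right) = -1039 + \frac{4}{5} \left(-10\right) \left(-1542\right) = -1039 - -12336 = -1039 + 12336 = 11297$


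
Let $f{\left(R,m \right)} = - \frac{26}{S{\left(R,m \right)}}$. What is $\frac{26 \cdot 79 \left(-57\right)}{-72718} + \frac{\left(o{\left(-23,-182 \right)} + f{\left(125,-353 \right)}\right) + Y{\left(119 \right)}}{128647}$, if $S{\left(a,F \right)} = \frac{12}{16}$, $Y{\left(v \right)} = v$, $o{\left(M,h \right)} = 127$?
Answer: $\frac{219569435}{136237173} \approx 1.6117$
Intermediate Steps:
$S{\left(a,F \right)} = \frac{3}{4}$ ($S{\left(a,F \right)} = 12 \cdot \frac{1}{16} = \frac{3}{4}$)
$f{\left(R,m \right)} = - \frac{104}{3}$ ($f{\left(R,m \right)} = - \frac{26}{\frac{3}{4}} = \left(-26\right) \frac{4}{3} = - \frac{104}{3}$)
$\frac{26 \cdot 79 \left(-57\right)}{-72718} + \frac{\left(o{\left(-23,-182 \right)} + f{\left(125,-353 \right)}\right) + Y{\left(119 \right)}}{128647} = \frac{26 \cdot 79 \left(-57\right)}{-72718} + \frac{\left(127 - \frac{104}{3}\right) + 119}{128647} = 2054 \left(-57\right) \left(- \frac{1}{72718}\right) + \left(\frac{277}{3} + 119\right) \frac{1}{128647} = \left(-117078\right) \left(- \frac{1}{72718}\right) + \frac{634}{3} \cdot \frac{1}{128647} = \frac{58539}{36359} + \frac{634}{385941} = \frac{219569435}{136237173}$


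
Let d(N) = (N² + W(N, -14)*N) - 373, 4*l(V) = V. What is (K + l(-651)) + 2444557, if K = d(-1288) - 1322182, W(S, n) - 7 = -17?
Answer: 11174653/4 ≈ 2.7937e+6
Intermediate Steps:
l(V) = V/4
W(S, n) = -10 (W(S, n) = 7 - 17 = -10)
d(N) = -373 + N² - 10*N (d(N) = (N² - 10*N) - 373 = -373 + N² - 10*N)
K = 349269 (K = (-373 + (-1288)² - 10*(-1288)) - 1322182 = (-373 + 1658944 + 12880) - 1322182 = 1671451 - 1322182 = 349269)
(K + l(-651)) + 2444557 = (349269 + (¼)*(-651)) + 2444557 = (349269 - 651/4) + 2444557 = 1396425/4 + 2444557 = 11174653/4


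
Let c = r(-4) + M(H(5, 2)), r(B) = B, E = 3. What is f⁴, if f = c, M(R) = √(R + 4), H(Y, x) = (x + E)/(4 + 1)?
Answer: (4 - √5)⁴ ≈ 9.6812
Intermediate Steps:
H(Y, x) = ⅗ + x/5 (H(Y, x) = (x + 3)/(4 + 1) = (3 + x)/5 = (3 + x)*(⅕) = ⅗ + x/5)
M(R) = √(4 + R)
c = -4 + √5 (c = -4 + √(4 + (⅗ + (⅕)*2)) = -4 + √(4 + (⅗ + ⅖)) = -4 + √(4 + 1) = -4 + √5 ≈ -1.7639)
f = -4 + √5 ≈ -1.7639
f⁴ = (-4 + √5)⁴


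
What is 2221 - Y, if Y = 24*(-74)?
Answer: 3997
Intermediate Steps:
Y = -1776
2221 - Y = 2221 - 1*(-1776) = 2221 + 1776 = 3997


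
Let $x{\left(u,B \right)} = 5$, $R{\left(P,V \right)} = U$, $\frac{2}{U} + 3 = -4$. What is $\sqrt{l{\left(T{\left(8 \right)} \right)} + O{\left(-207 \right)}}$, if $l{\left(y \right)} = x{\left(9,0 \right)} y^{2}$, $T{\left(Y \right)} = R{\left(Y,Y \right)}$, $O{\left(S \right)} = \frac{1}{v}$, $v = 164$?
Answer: $\frac{\sqrt{136489}}{574} \approx 0.64363$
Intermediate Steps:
$U = - \frac{2}{7}$ ($U = \frac{2}{-3 - 4} = \frac{2}{-7} = 2 \left(- \frac{1}{7}\right) = - \frac{2}{7} \approx -0.28571$)
$R{\left(P,V \right)} = - \frac{2}{7}$
$O{\left(S \right)} = \frac{1}{164}$
$T{\left(Y \right)} = - \frac{2}{7}$
$l{\left(y \right)} = 5 y^{2}$
$\sqrt{l{\left(T{\left(8 \right)} \right)} + O{\left(-207 \right)}} = \sqrt{5 \left(- \frac{2}{7}\right)^{2} + \frac{1}{164}} = \sqrt{5 \cdot \frac{4}{49} + \frac{1}{164}} = \sqrt{\frac{20}{49} + \frac{1}{164}} = \sqrt{\frac{3329}{8036}} = \frac{\sqrt{136489}}{574}$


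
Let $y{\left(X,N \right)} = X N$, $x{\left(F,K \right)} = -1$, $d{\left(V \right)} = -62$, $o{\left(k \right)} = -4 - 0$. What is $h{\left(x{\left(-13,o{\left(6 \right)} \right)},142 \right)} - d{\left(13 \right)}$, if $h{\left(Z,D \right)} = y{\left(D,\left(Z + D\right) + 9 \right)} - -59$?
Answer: $21421$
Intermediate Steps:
$o{\left(k \right)} = -4$ ($o{\left(k \right)} = -4 + 0 = -4$)
$y{\left(X,N \right)} = N X$
$h{\left(Z,D \right)} = 59 + D \left(9 + D + Z\right)$ ($h{\left(Z,D \right)} = \left(\left(Z + D\right) + 9\right) D - -59 = \left(\left(D + Z\right) + 9\right) D + 59 = \left(9 + D + Z\right) D + 59 = D \left(9 + D + Z\right) + 59 = 59 + D \left(9 + D + Z\right)$)
$h{\left(x{\left(-13,o{\left(6 \right)} \right)},142 \right)} - d{\left(13 \right)} = \left(59 + 142 \left(9 + 142 - 1\right)\right) - -62 = \left(59 + 142 \cdot 150\right) + 62 = \left(59 + 21300\right) + 62 = 21359 + 62 = 21421$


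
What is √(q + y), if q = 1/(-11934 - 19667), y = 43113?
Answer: 2*√10763410508278/31601 ≈ 207.64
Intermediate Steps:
q = -1/31601 (q = 1/(-31601) = -1/31601 ≈ -3.1645e-5)
√(q + y) = √(-1/31601 + 43113) = √(1362413912/31601) = 2*√10763410508278/31601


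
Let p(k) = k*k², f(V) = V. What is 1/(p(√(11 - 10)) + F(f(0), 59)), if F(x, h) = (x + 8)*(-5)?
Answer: -1/39 ≈ -0.025641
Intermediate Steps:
F(x, h) = -40 - 5*x (F(x, h) = (8 + x)*(-5) = -40 - 5*x)
p(k) = k³
1/(p(√(11 - 10)) + F(f(0), 59)) = 1/((√(11 - 10))³ + (-40 - 5*0)) = 1/((√1)³ + (-40 + 0)) = 1/(1³ - 40) = 1/(1 - 40) = 1/(-39) = -1/39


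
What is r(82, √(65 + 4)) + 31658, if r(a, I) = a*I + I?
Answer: 31658 + 83*√69 ≈ 32347.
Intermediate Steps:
r(a, I) = I + I*a (r(a, I) = I*a + I = I + I*a)
r(82, √(65 + 4)) + 31658 = √(65 + 4)*(1 + 82) + 31658 = √69*83 + 31658 = 83*√69 + 31658 = 31658 + 83*√69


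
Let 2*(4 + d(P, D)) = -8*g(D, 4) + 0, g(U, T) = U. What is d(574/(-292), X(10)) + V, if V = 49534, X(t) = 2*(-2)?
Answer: 49546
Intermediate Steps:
X(t) = -4
d(P, D) = -4 - 4*D (d(P, D) = -4 + (-8*D + 0)/2 = -4 + (-8*D)/2 = -4 - 4*D)
d(574/(-292), X(10)) + V = (-4 - 4*(-4)) + 49534 = (-4 + 16) + 49534 = 12 + 49534 = 49546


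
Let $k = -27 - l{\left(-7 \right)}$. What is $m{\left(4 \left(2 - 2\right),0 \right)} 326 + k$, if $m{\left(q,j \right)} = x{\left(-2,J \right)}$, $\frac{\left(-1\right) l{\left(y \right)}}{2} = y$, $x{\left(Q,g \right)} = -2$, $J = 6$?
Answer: $-693$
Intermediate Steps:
$l{\left(y \right)} = - 2 y$
$k = -41$ ($k = -27 - \left(-2\right) \left(-7\right) = -27 - 14 = -41$)
$m{\left(q,j \right)} = -2$
$m{\left(4 \left(2 - 2\right),0 \right)} 326 + k = \left(-2\right) 326 - 41 = -652 - 41 = -693$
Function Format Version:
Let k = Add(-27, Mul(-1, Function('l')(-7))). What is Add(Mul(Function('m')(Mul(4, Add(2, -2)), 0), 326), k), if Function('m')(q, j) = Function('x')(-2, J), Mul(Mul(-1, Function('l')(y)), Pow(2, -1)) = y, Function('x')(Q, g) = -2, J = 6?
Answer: -693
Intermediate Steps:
Function('l')(y) = Mul(-2, y)
k = -41 (k = Add(-27, Mul(-1, Mul(-2, -7))) = Add(-27, Mul(-1, 14)) = Add(-27, -14) = -41)
Function('m')(q, j) = -2
Add(Mul(Function('m')(Mul(4, Add(2, -2)), 0), 326), k) = Add(Mul(-2, 326), -41) = Add(-652, -41) = -693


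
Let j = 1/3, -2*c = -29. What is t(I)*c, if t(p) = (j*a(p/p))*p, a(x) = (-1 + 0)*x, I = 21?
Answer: -203/2 ≈ -101.50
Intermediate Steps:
c = 29/2 (c = -1/2*(-29) = 29/2 ≈ 14.500)
a(x) = -x
j = 1/3 ≈ 0.33333
t(p) = -p/3 (t(p) = ((-p/p)/3)*p = ((-1*1)/3)*p = ((1/3)*(-1))*p = -p/3)
t(I)*c = -1/3*21*(29/2) = -7*29/2 = -203/2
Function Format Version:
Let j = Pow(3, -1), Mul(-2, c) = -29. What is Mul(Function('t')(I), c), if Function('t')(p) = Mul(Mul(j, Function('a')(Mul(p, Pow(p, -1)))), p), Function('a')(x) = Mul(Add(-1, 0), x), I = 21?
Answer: Rational(-203, 2) ≈ -101.50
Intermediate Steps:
c = Rational(29, 2) (c = Mul(Rational(-1, 2), -29) = Rational(29, 2) ≈ 14.500)
Function('a')(x) = Mul(-1, x)
j = Rational(1, 3) ≈ 0.33333
Function('t')(p) = Mul(Rational(-1, 3), p) (Function('t')(p) = Mul(Mul(Rational(1, 3), Mul(-1, Mul(p, Pow(p, -1)))), p) = Mul(Mul(Rational(1, 3), Mul(-1, 1)), p) = Mul(Mul(Rational(1, 3), -1), p) = Mul(Rational(-1, 3), p))
Mul(Function('t')(I), c) = Mul(Mul(Rational(-1, 3), 21), Rational(29, 2)) = Mul(-7, Rational(29, 2)) = Rational(-203, 2)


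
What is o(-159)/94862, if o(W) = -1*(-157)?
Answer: 157/94862 ≈ 0.0016550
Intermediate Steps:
o(W) = 157
o(-159)/94862 = 157/94862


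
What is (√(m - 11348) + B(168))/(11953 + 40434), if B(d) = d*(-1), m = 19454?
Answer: -168/52387 + √8106/52387 ≈ -0.0014883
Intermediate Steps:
B(d) = -d
(√(m - 11348) + B(168))/(11953 + 40434) = (√(19454 - 11348) - 1*168)/(11953 + 40434) = (√8106 - 168)/52387 = (-168 + √8106)*(1/52387) = -168/52387 + √8106/52387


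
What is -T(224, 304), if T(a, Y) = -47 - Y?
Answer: 351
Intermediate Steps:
-T(224, 304) = -(-47 - 1*304) = -(-47 - 304) = -1*(-351) = 351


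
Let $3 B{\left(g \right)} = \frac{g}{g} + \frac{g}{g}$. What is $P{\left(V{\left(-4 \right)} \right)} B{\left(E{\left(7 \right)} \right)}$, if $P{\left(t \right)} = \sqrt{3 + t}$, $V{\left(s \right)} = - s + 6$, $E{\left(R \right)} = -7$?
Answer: $\frac{2 \sqrt{13}}{3} \approx 2.4037$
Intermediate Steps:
$V{\left(s \right)} = 6 - s$
$B{\left(g \right)} = \frac{2}{3}$ ($B{\left(g \right)} = \frac{\frac{g}{g} + \frac{g}{g}}{3} = \frac{1 + 1}{3} = \frac{1}{3} \cdot 2 = \frac{2}{3}$)
$P{\left(V{\left(-4 \right)} \right)} B{\left(E{\left(7 \right)} \right)} = \sqrt{3 + \left(6 - -4\right)} \frac{2}{3} = \sqrt{3 + \left(6 + 4\right)} \frac{2}{3} = \sqrt{3 + 10} \cdot \frac{2}{3} = \sqrt{13} \cdot \frac{2}{3} = \frac{2 \sqrt{13}}{3}$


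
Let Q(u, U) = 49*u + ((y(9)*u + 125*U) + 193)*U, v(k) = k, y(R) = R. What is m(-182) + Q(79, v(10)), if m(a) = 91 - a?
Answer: 25684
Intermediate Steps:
Q(u, U) = 49*u + U*(193 + 9*u + 125*U) (Q(u, U) = 49*u + ((9*u + 125*U) + 193)*U = 49*u + (193 + 9*u + 125*U)*U = 49*u + U*(193 + 9*u + 125*U))
m(-182) + Q(79, v(10)) = (91 - 1*(-182)) + (49*79 + 125*10**2 + 193*10 + 9*10*79) = (91 + 182) + (3871 + 125*100 + 1930 + 7110) = 273 + (3871 + 12500 + 1930 + 7110) = 273 + 25411 = 25684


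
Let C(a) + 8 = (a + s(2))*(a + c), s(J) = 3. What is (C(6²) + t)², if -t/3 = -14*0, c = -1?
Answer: 1841449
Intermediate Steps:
t = 0 (t = -(-42)*0 = -3*0 = 0)
C(a) = -8 + (-1 + a)*(3 + a) (C(a) = -8 + (a + 3)*(a - 1) = -8 + (3 + a)*(-1 + a) = -8 + (-1 + a)*(3 + a))
(C(6²) + t)² = ((-11 + (6²)² + 2*6²) + 0)² = ((-11 + 36² + 2*36) + 0)² = ((-11 + 1296 + 72) + 0)² = (1357 + 0)² = 1357² = 1841449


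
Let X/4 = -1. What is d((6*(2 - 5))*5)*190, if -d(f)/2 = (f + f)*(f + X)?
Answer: -6429600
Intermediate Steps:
X = -4 (X = 4*(-1) = -4)
d(f) = -4*f*(-4 + f) (d(f) = -2*(f + f)*(f - 4) = -2*2*f*(-4 + f) = -4*f*(-4 + f))
d((6*(2 - 5))*5)*190 = (4*((6*(2 - 5))*5)*(4 - 6*(2 - 5)*5))*190 = (4*((6*(-3))*5)*(4 - 6*(-3)*5))*190 = (4*(-18*5)*(4 - (-18)*5))*190 = (4*(-90)*(4 - 1*(-90)))*190 = (4*(-90)*(4 + 90))*190 = (4*(-90)*94)*190 = -33840*190 = -6429600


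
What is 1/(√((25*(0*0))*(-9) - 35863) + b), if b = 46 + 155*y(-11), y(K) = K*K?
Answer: 18801/353513464 - I*√35863/353513464 ≈ 5.3183e-5 - 5.357e-7*I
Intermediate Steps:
y(K) = K²
b = 18801 (b = 46 + 155*(-11)² = 46 + 155*121 = 46 + 18755 = 18801)
1/(√((25*(0*0))*(-9) - 35863) + b) = 1/(√((25*(0*0))*(-9) - 35863) + 18801) = 1/(√((25*0)*(-9) - 35863) + 18801) = 1/(√(0*(-9) - 35863) + 18801) = 1/(√(0 - 35863) + 18801) = 1/(√(-35863) + 18801) = 1/(I*√35863 + 18801) = 1/(18801 + I*√35863)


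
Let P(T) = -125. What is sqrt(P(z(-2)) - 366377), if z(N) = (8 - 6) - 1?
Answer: I*sqrt(366502) ≈ 605.39*I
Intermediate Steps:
z(N) = 1 (z(N) = 2 - 1 = 1)
sqrt(P(z(-2)) - 366377) = sqrt(-125 - 366377) = sqrt(-366502) = I*sqrt(366502)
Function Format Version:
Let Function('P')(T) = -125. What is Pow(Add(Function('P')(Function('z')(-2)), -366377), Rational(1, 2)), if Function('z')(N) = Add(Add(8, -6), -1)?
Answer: Mul(I, Pow(366502, Rational(1, 2))) ≈ Mul(605.39, I)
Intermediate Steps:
Function('z')(N) = 1 (Function('z')(N) = Add(2, -1) = 1)
Pow(Add(Function('P')(Function('z')(-2)), -366377), Rational(1, 2)) = Pow(Add(-125, -366377), Rational(1, 2)) = Pow(-366502, Rational(1, 2)) = Mul(I, Pow(366502, Rational(1, 2)))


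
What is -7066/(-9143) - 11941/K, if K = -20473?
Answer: 253838781/187184639 ≈ 1.3561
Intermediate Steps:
-7066/(-9143) - 11941/K = -7066/(-9143) - 11941/(-20473) = -7066*(-1/9143) - 11941*(-1/20473) = 7066/9143 + 11941/20473 = 253838781/187184639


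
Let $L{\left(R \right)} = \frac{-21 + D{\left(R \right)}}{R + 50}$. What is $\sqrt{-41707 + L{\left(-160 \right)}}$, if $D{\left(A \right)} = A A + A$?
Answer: $\frac{i \sqrt{507450790}}{110} \approx 204.79 i$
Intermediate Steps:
$D{\left(A \right)} = A + A^{2}$ ($D{\left(A \right)} = A^{2} + A = A + A^{2}$)
$L{\left(R \right)} = \frac{-21 + R \left(1 + R\right)}{50 + R}$ ($L{\left(R \right)} = \frac{-21 + R \left(1 + R\right)}{R + 50} = \frac{-21 + R \left(1 + R\right)}{50 + R}$)
$\sqrt{-41707 + L{\left(-160 \right)}} = \sqrt{-41707 + \frac{-21 - 160 \left(1 - 160\right)}{50 - 160}} = \sqrt{-41707 + \frac{-21 - -25440}{-110}} = \sqrt{-41707 - \frac{-21 + 25440}{110}} = \sqrt{-41707 - \frac{25419}{110}} = \sqrt{- \frac{4613189}{110}} = \frac{i \sqrt{507450790}}{110}$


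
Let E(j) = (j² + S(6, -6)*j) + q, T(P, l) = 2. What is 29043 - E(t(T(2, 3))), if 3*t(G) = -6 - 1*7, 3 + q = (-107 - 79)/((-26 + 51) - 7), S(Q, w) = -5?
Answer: 261143/9 ≈ 29016.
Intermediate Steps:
q = -40/3 (q = -3 + (-107 - 79)/((-26 + 51) - 7) = -3 - 186/(25 - 7) = -3 - 186/18 = -3 - 186*1/18 = -3 - 31/3 = -40/3 ≈ -13.333)
t(G) = -13/3 (t(G) = (-6 - 1*7)/3 = (-6 - 7)/3 = (⅓)*(-13) = -13/3)
E(j) = -40/3 + j² - 5*j (E(j) = (j² - 5*j) - 40/3 = -40/3 + j² - 5*j)
29043 - E(t(T(2, 3))) = 29043 - (-40/3 + (-13/3)² - 5*(-13/3)) = 29043 - (-40/3 + 169/9 + 65/3) = 29043 - 1*244/9 = 29043 - 244/9 = 261143/9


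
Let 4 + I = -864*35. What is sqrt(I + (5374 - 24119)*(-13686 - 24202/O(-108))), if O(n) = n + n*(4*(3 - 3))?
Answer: sqrt(81749480154)/18 ≈ 15884.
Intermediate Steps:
O(n) = n (O(n) = n + n*(4*0) = n + n*0 = n + 0 = n)
I = -30244 (I = -4 - 864*35 = -4 - 30240 = -30244)
sqrt(I + (5374 - 24119)*(-13686 - 24202/O(-108))) = sqrt(-30244 + (5374 - 24119)*(-13686 - 24202/(-108))) = sqrt(-30244 - 18745*(-13686 - 24202*(-1/108))) = sqrt(-30244 - 18745*(-13686 + 12101/54)) = sqrt(-30244 - 18745*(-726943/54)) = sqrt(-30244 + 13626546535/54) = sqrt(13624913359/54) = sqrt(81749480154)/18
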